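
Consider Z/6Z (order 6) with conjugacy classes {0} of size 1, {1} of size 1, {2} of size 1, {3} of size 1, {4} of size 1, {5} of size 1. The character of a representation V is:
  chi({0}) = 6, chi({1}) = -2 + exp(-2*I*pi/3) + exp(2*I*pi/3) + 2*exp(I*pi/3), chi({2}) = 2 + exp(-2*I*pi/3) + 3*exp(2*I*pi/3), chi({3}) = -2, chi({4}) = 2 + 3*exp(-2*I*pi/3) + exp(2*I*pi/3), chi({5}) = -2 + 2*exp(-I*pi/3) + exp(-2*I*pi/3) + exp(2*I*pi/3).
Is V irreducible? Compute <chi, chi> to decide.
Not irreducible (reducible): <chi, chi> = 10 > 1.

Details: <chi, chi> = (1/|G|) sum_C |C| * |chi(C)|^2 = (1/6)[1*|6|^2 + 1*|-2 + exp(-2*I*pi/3) + exp(2*I*pi/3) + 2*exp(I*pi/3)|^2 + 1*|2 + exp(-2*I*pi/3) + 3*exp(2*I*pi/3)|^2 + 1*|-2|^2 + 1*|2 + 3*exp(-2*I*pi/3) + exp(2*I*pi/3)|^2 + 1*|-2 + 2*exp(-I*pi/3) + exp(-2*I*pi/3) + exp(2*I*pi/3)|^2]
  = (1/6)[(36) + (7) + (3) + (4) + (3) + (7)] = 60/6 = 10.
(Exp terms are combined using exp(i*s)*conj(exp(i*t)) = exp(i*(s-t)), and sums of them are collapsed using the identity that for every m > 1 the m distinct m-th roots of unity sum to 0, e.g. 1 + exp(2*I*pi/3) + exp(-2*I*pi/3) = 0.)
A character is irreducible iff <chi, chi> = 1, so this representation is reducible.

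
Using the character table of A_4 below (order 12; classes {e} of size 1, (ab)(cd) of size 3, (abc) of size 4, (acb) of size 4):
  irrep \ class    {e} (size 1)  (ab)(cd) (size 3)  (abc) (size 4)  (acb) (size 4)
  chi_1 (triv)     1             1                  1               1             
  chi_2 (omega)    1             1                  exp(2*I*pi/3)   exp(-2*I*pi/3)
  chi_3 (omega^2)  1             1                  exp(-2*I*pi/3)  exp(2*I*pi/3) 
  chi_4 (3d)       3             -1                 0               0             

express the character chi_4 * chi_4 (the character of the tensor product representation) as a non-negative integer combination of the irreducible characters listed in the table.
chi_4 tensor chi_4 = chi_1 + chi_2 + chi_3 + 2*chi_4 (all other irreducibles have multiplicity 0).

Explanation: The character of a tensor product is the pointwise product (chi_4 * chi_4)(C) = chi_4(C) * chi_4(C):
  {e}: (3)*(3), (ab)(cd): (-1)*(-1), (abc): (0)*(0), (acb): (0)*(0)
so (chi_4 * chi_4) takes values
  {e} -> 9, (ab)(cd) -> 1, (abc) -> 0, (acb) -> 0.
Now take the inner product of this character with each irreducible chi from the table, <chi_4*chi_4, chi> = (1/12) sum_C |C| (chi_4*chi_4)(C) conj(chi(C)):
  <chi_4*chi_4, chi_1> = (1/12)[1*(9)*conj(1) + 3*(1)*conj(1) + 4*(0)*conj(1) + 4*(0)*conj(1)]
      = (1/12)[(9) + (3) + (0) + (0)] = 12/12 = 1
  <chi_4*chi_4, chi_2> = (1/12)[1*(9)*conj(1) + 3*(1)*conj(1) + 4*(0)*conj(exp(2*I*pi/3)) + 4*(0)*conj(exp(-2*I*pi/3))]
      = (1/12)[(9) + (3) + (0) + (0)] = 12/12 = 1
  <chi_4*chi_4, chi_3> = (1/12)[1*(9)*conj(1) + 3*(1)*conj(1) + 4*(0)*conj(exp(-2*I*pi/3)) + 4*(0)*conj(exp(2*I*pi/3))]
      = (1/12)[(9) + (3) + (0) + (0)] = 12/12 = 1
  <chi_4*chi_4, chi_4> = (1/12)[1*(9)*conj(3) + 3*(1)*conj(-1) + 4*(0)*conj(0) + 4*(0)*conj(0)]
      = (1/12)[(27) + (-3) + (0) + (0)] = 24/12 = 2
(Exp terms are combined using exp(i*s)*conj(exp(i*t)) = exp(i*(s-t)), and sums of them are collapsed using the identity that for every m > 1 the m distinct m-th roots of unity sum to 0, e.g. 1 + exp(2*I*pi/3) + exp(-2*I*pi/3) = 0.)
Hence the multiplicities are chi_1: 1, chi_2: 1, chi_3: 1, chi_4: 2. Dimension check: dim(chi_4)*dim(chi_4) = 3*3 = 9 and sum (mult * dim) = 1*1 + 1*1 + 1*1 + 2*3 = 9.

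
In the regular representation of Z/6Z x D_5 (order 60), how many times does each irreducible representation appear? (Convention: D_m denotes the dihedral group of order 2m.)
Each irreducible V_i of dimension d_i appears with multiplicity d_i, i.e. rho_reg = (direct sum over all irreducibles V_i) d_i V_i. The irreducible dimensions for Z/6Z x D_5 are 1, 1, 1, 1, 1, 1, 1, 1, 1, 1, 1, 1, 2, 2, 2, 2, 2, 2, 2, 2, 2, 2, 2, 2: 12 irreducibles of dimension 1, each with multiplicity 1; 12 irreducibles of dimension 2, each with multiplicity 2. Total dimension 12*1*1 + 12*2*2 = 60 = |G|.

Proof sketch: General theorem: in the regular representation of a finite group G, each irreducible appears with multiplicity equal to its dimension. Check: dim(rho_reg) = sum d_i^2 = 1 + 1 + 1 + 1 + 1 + 1 + 1 + 1 + 1 + 1 + 1 + 1 + 4 + 4 + 4 + 4 + 4 + 4 + 4 + 4 + 4 + 4 + 4 + 4 = 60 = |G|.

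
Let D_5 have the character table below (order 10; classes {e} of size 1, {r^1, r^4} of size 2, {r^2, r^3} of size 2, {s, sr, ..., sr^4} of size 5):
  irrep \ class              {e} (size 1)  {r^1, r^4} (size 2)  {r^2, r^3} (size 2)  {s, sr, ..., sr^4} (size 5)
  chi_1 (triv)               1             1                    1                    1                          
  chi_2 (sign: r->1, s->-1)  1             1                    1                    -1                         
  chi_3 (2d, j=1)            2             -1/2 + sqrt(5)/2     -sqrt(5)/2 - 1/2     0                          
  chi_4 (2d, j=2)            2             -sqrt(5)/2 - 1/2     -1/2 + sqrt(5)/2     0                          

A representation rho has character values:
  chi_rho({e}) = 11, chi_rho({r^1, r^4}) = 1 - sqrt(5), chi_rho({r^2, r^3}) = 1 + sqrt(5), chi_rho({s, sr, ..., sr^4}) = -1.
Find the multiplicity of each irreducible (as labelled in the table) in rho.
Multiplicities: chi_1: 1, chi_2: 2, chi_3: 1, chi_4: 3.

Solution. Use <chi_rho, chi> = (1/|G|) sum_C |C| * chi_rho(C) * conj(chi(C)) with |G| = 10 for each irreducible chi in the table:
  <chi_rho, chi_1> = (1/10)[1*(11)*conj(1) + 2*(1 - sqrt(5))*conj(1) + 2*(1 + sqrt(5))*conj(1) + 5*(-1)*conj(1)]
      = (1/10)[(11) + (2 - 2*sqrt(5)) + (2 + 2*sqrt(5)) + (-5)] = 10/10 = 1
  <chi_rho, chi_2> = (1/10)[1*(11)*conj(1) + 2*(1 - sqrt(5))*conj(1) + 2*(1 + sqrt(5))*conj(1) + 5*(-1)*conj(-1)]
      = (1/10)[(11) + (2 - 2*sqrt(5)) + (2 + 2*sqrt(5)) + (5)] = 20/10 = 2
  <chi_rho, chi_3> = (1/10)[1*(11)*conj(2) + 2*(1 - sqrt(5))*conj(-1/2 + sqrt(5)/2) + 2*(1 + sqrt(5))*conj(-sqrt(5)/2 - 1/2) + 5*(-1)*conj(0)]
      = (1/10)[(22) + (-6 + 2*sqrt(5)) + (-6 - 2*sqrt(5)) + (0)] = 10/10 = 1
  <chi_rho, chi_4> = (1/10)[1*(11)*conj(2) + 2*(1 - sqrt(5))*conj(-sqrt(5)/2 - 1/2) + 2*(1 + sqrt(5))*conj(-1/2 + sqrt(5)/2) + 5*(-1)*conj(0)]
      = (1/10)[(22) + (4) + (4) + (0)] = 30/10 = 3
Dimension check: dim(rho) = sum (mult * dim) = 1*1 + 2*1 + 1*2 + 3*2 = 11 = chi_rho(e) = 11.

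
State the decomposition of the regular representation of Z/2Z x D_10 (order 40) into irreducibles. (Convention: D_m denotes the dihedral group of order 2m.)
Each irreducible V_i of dimension d_i appears with multiplicity d_i, i.e. rho_reg = (direct sum over all irreducibles V_i) d_i V_i. The irreducible dimensions for Z/2Z x D_10 are 1, 1, 1, 1, 1, 1, 1, 1, 2, 2, 2, 2, 2, 2, 2, 2: 8 irreducibles of dimension 1, each with multiplicity 1; 8 irreducibles of dimension 2, each with multiplicity 2. Total dimension 8*1*1 + 8*2*2 = 40 = |G|.

Working: General theorem: in the regular representation of a finite group G, each irreducible appears with multiplicity equal to its dimension. Check: dim(rho_reg) = sum d_i^2 = 1 + 1 + 1 + 1 + 1 + 1 + 1 + 1 + 4 + 4 + 4 + 4 + 4 + 4 + 4 + 4 = 40 = |G|.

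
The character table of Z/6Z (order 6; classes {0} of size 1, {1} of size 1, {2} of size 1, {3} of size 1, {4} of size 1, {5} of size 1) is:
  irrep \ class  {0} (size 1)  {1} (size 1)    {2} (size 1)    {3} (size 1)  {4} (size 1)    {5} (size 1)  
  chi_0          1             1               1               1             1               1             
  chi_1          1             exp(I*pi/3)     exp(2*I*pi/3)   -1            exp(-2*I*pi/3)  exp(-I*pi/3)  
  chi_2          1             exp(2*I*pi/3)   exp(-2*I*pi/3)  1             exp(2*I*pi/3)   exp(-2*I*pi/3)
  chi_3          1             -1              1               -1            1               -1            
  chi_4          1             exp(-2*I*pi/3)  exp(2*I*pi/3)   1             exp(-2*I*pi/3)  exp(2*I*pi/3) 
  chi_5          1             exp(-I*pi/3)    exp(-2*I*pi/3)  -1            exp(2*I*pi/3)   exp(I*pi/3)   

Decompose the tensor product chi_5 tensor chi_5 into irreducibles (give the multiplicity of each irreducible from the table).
chi_5 tensor chi_5 = chi_4 (all other irreducibles have multiplicity 0).

Explanation: The character of a tensor product is the pointwise product (chi_5 * chi_5)(C) = chi_5(C) * chi_5(C):
  {0}: (1)*(1), {1}: (exp(-I*pi/3))*(exp(-I*pi/3)), {2}: (exp(-2*I*pi/3))*(exp(-2*I*pi/3)), {3}: (-1)*(-1), {4}: (exp(2*I*pi/3))*(exp(2*I*pi/3)), {5}: (exp(I*pi/3))*(exp(I*pi/3))
so (chi_5 * chi_5) takes values
  {0} -> 1, {1} -> exp(-2*I*pi/3), {2} -> exp(2*I*pi/3), {3} -> 1, {4} -> exp(-2*I*pi/3), {5} -> exp(2*I*pi/3).
Now take the inner product of this character with each irreducible chi from the table, <chi_5*chi_5, chi> = (1/6) sum_C |C| (chi_5*chi_5)(C) conj(chi(C)):
  <chi_5*chi_5, chi_0> = (1/6)[1*(1)*conj(1) + 1*(exp(-2*I*pi/3))*conj(1) + 1*(exp(2*I*pi/3))*conj(1) + 1*(1)*conj(1) + 1*(exp(-2*I*pi/3))*conj(1) + 1*(exp(2*I*pi/3))*conj(1)]
      = (1/6)[(1) + (exp(-2*I*pi/3)) + (exp(2*I*pi/3)) + (1) + (exp(-2*I*pi/3)) + (exp(2*I*pi/3))] = 0/6 = 0
  <chi_5*chi_5, chi_1> = (1/6)[1*(1)*conj(1) + 1*(exp(-2*I*pi/3))*conj(exp(I*pi/3)) + 1*(exp(2*I*pi/3))*conj(exp(2*I*pi/3)) + 1*(1)*conj(-1) + 1*(exp(-2*I*pi/3))*conj(exp(-2*I*pi/3)) + 1*(exp(2*I*pi/3))*conj(exp(-I*pi/3))]
      = (1/6)[(1) + (-1) + (1) + (-1) + (1) + (-1)] = 0/6 = 0
  <chi_5*chi_5, chi_2> = (1/6)[1*(1)*conj(1) + 1*(exp(-2*I*pi/3))*conj(exp(2*I*pi/3)) + 1*(exp(2*I*pi/3))*conj(exp(-2*I*pi/3)) + 1*(1)*conj(1) + 1*(exp(-2*I*pi/3))*conj(exp(2*I*pi/3)) + 1*(exp(2*I*pi/3))*conj(exp(-2*I*pi/3))]
      = (1/6)[(1) + (exp(2*I*pi/3)) + (exp(-2*I*pi/3)) + (1) + (exp(2*I*pi/3)) + (exp(-2*I*pi/3))] = 0/6 = 0
  <chi_5*chi_5, chi_3> = (1/6)[1*(1)*conj(1) + 1*(exp(-2*I*pi/3))*conj(-1) + 1*(exp(2*I*pi/3))*conj(1) + 1*(1)*conj(-1) + 1*(exp(-2*I*pi/3))*conj(1) + 1*(exp(2*I*pi/3))*conj(-1)]
      = (1/6)[(1) + (-exp(-2*I*pi/3)) + (exp(2*I*pi/3)) + (-1) + (exp(-2*I*pi/3)) + (-exp(2*I*pi/3))] = 0/6 = 0
  <chi_5*chi_5, chi_4> = (1/6)[1*(1)*conj(1) + 1*(exp(-2*I*pi/3))*conj(exp(-2*I*pi/3)) + 1*(exp(2*I*pi/3))*conj(exp(2*I*pi/3)) + 1*(1)*conj(1) + 1*(exp(-2*I*pi/3))*conj(exp(-2*I*pi/3)) + 1*(exp(2*I*pi/3))*conj(exp(2*I*pi/3))]
      = (1/6)[(1) + (1) + (1) + (1) + (1) + (1)] = 6/6 = 1
  <chi_5*chi_5, chi_5> = (1/6)[1*(1)*conj(1) + 1*(exp(-2*I*pi/3))*conj(exp(-I*pi/3)) + 1*(exp(2*I*pi/3))*conj(exp(-2*I*pi/3)) + 1*(1)*conj(-1) + 1*(exp(-2*I*pi/3))*conj(exp(2*I*pi/3)) + 1*(exp(2*I*pi/3))*conj(exp(I*pi/3))]
      = (1/6)[(1) + (exp(-I*pi/3)) + (exp(-2*I*pi/3)) + (-1) + (exp(2*I*pi/3)) + (exp(I*pi/3))] = 0/6 = 0
(Exp terms are combined using exp(i*s)*conj(exp(i*t)) = exp(i*(s-t)), and sums of them are collapsed using the identity that for every m > 1 the m distinct m-th roots of unity sum to 0, e.g. 1 + exp(2*I*pi/3) + exp(-2*I*pi/3) = 0.)
Hence the multiplicities are chi_4: 1. Dimension check: dim(chi_5)*dim(chi_5) = 1*1 = 1 and sum (mult * dim) = 1*1 = 1.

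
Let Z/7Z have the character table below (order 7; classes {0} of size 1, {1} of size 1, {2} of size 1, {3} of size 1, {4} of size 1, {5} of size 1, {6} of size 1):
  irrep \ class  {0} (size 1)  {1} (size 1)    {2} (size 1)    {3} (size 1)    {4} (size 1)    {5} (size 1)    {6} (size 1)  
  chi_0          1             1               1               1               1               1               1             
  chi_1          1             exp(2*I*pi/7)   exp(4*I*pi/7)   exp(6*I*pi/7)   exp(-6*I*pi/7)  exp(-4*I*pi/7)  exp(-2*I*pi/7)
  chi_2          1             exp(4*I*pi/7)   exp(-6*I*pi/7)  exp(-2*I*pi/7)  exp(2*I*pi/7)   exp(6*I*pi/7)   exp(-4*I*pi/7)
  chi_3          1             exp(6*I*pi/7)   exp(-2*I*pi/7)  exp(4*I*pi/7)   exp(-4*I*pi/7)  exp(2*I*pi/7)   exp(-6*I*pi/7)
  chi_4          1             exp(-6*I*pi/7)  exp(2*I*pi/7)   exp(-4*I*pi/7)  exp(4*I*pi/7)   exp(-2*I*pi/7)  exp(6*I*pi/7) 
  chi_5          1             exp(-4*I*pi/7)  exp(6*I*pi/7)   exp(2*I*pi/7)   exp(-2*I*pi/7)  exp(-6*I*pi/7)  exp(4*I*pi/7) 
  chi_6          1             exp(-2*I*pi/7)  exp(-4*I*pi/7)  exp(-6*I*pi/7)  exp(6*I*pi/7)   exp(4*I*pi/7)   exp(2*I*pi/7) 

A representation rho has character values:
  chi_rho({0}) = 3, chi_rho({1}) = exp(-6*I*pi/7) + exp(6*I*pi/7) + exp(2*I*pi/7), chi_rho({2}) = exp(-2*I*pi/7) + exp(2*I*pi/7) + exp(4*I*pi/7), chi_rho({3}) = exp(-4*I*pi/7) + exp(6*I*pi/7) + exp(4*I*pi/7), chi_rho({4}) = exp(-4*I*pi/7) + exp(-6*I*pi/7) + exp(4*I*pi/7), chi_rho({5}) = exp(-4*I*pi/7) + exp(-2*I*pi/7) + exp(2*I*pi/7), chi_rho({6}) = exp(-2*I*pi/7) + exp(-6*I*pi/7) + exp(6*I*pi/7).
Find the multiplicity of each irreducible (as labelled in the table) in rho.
Multiplicities: chi_0: 0, chi_1: 1, chi_2: 0, chi_3: 1, chi_4: 1, chi_5: 0, chi_6: 0.

Justification: Use <chi_rho, chi> = (1/|G|) sum_C |C| * chi_rho(C) * conj(chi(C)) with |G| = 7 for each irreducible chi in the table:
  <chi_rho, chi_0> = (1/7)[1*(3)*conj(1) + 1*(exp(-6*I*pi/7) + exp(6*I*pi/7) + exp(2*I*pi/7))*conj(1) + 1*(exp(-2*I*pi/7) + exp(2*I*pi/7) + exp(4*I*pi/7))*conj(1) + 1*(exp(-4*I*pi/7) + exp(6*I*pi/7) + exp(4*I*pi/7))*conj(1) + 1*(exp(-4*I*pi/7) + exp(-6*I*pi/7) + exp(4*I*pi/7))*conj(1) + 1*(exp(-4*I*pi/7) + exp(-2*I*pi/7) + exp(2*I*pi/7))*conj(1) + 1*(exp(-2*I*pi/7) + exp(-6*I*pi/7) + exp(6*I*pi/7))*conj(1)]
      = (1/7)[(3) + (exp(-6*I*pi/7) + exp(6*I*pi/7) + exp(2*I*pi/7)) + (exp(-2*I*pi/7) + exp(2*I*pi/7) + exp(4*I*pi/7)) + (exp(-4*I*pi/7) + exp(6*I*pi/7) + exp(4*I*pi/7)) + (exp(-4*I*pi/7) + exp(-6*I*pi/7) + exp(4*I*pi/7)) + (exp(-4*I*pi/7) + exp(-2*I*pi/7) + exp(2*I*pi/7)) + (exp(-2*I*pi/7) + exp(-6*I*pi/7) + exp(6*I*pi/7))] = 0/7 = 0
  <chi_rho, chi_1> = (1/7)[1*(3)*conj(1) + 1*(exp(-6*I*pi/7) + exp(6*I*pi/7) + exp(2*I*pi/7))*conj(exp(2*I*pi/7)) + 1*(exp(-2*I*pi/7) + exp(2*I*pi/7) + exp(4*I*pi/7))*conj(exp(4*I*pi/7)) + 1*(exp(-4*I*pi/7) + exp(6*I*pi/7) + exp(4*I*pi/7))*conj(exp(6*I*pi/7)) + 1*(exp(-4*I*pi/7) + exp(-6*I*pi/7) + exp(4*I*pi/7))*conj(exp(-6*I*pi/7)) + 1*(exp(-4*I*pi/7) + exp(-2*I*pi/7) + exp(2*I*pi/7))*conj(exp(-4*I*pi/7)) + 1*(exp(-2*I*pi/7) + exp(-6*I*pi/7) + exp(6*I*pi/7))*conj(exp(-2*I*pi/7))]
      = (1/7)[(3) + (1 + exp(6*I*pi/7) + exp(4*I*pi/7)) + (1 + exp(-2*I*pi/7) + exp(-6*I*pi/7)) + (1 + exp(-2*I*pi/7) + exp(4*I*pi/7)) + (1 + exp(-4*I*pi/7) + exp(2*I*pi/7)) + (1 + exp(6*I*pi/7) + exp(2*I*pi/7)) + (1 + exp(-4*I*pi/7) + exp(-6*I*pi/7))] = 7/7 = 1
  <chi_rho, chi_2> = (1/7)[1*(3)*conj(1) + 1*(exp(-6*I*pi/7) + exp(6*I*pi/7) + exp(2*I*pi/7))*conj(exp(4*I*pi/7)) + 1*(exp(-2*I*pi/7) + exp(2*I*pi/7) + exp(4*I*pi/7))*conj(exp(-6*I*pi/7)) + 1*(exp(-4*I*pi/7) + exp(6*I*pi/7) + exp(4*I*pi/7))*conj(exp(-2*I*pi/7)) + 1*(exp(-4*I*pi/7) + exp(-6*I*pi/7) + exp(4*I*pi/7))*conj(exp(2*I*pi/7)) + 1*(exp(-4*I*pi/7) + exp(-2*I*pi/7) + exp(2*I*pi/7))*conj(exp(6*I*pi/7)) + 1*(exp(-2*I*pi/7) + exp(-6*I*pi/7) + exp(6*I*pi/7))*conj(exp(-4*I*pi/7))]
      = (1/7)[(3) + (exp(-2*I*pi/7) + exp(2*I*pi/7) + exp(4*I*pi/7)) + (exp(-4*I*pi/7) + exp(-6*I*pi/7) + exp(4*I*pi/7)) + (exp(-2*I*pi/7) + exp(-6*I*pi/7) + exp(6*I*pi/7)) + (exp(-6*I*pi/7) + exp(6*I*pi/7) + exp(2*I*pi/7)) + (exp(-4*I*pi/7) + exp(6*I*pi/7) + exp(4*I*pi/7)) + (exp(-4*I*pi/7) + exp(-2*I*pi/7) + exp(2*I*pi/7))] = 0/7 = 0
  <chi_rho, chi_3> = (1/7)[1*(3)*conj(1) + 1*(exp(-6*I*pi/7) + exp(6*I*pi/7) + exp(2*I*pi/7))*conj(exp(6*I*pi/7)) + 1*(exp(-2*I*pi/7) + exp(2*I*pi/7) + exp(4*I*pi/7))*conj(exp(-2*I*pi/7)) + 1*(exp(-4*I*pi/7) + exp(6*I*pi/7) + exp(4*I*pi/7))*conj(exp(4*I*pi/7)) + 1*(exp(-4*I*pi/7) + exp(-6*I*pi/7) + exp(4*I*pi/7))*conj(exp(-4*I*pi/7)) + 1*(exp(-4*I*pi/7) + exp(-2*I*pi/7) + exp(2*I*pi/7))*conj(exp(2*I*pi/7)) + 1*(exp(-2*I*pi/7) + exp(-6*I*pi/7) + exp(6*I*pi/7))*conj(exp(-6*I*pi/7))]
      = (1/7)[(3) + (1 + exp(-4*I*pi/7) + exp(2*I*pi/7)) + (1 + exp(6*I*pi/7) + exp(4*I*pi/7)) + (1 + exp(6*I*pi/7) + exp(2*I*pi/7)) + (1 + exp(-2*I*pi/7) + exp(-6*I*pi/7)) + (1 + exp(-4*I*pi/7) + exp(-6*I*pi/7)) + (1 + exp(-2*I*pi/7) + exp(4*I*pi/7))] = 7/7 = 1
  <chi_rho, chi_4> = (1/7)[1*(3)*conj(1) + 1*(exp(-6*I*pi/7) + exp(6*I*pi/7) + exp(2*I*pi/7))*conj(exp(-6*I*pi/7)) + 1*(exp(-2*I*pi/7) + exp(2*I*pi/7) + exp(4*I*pi/7))*conj(exp(2*I*pi/7)) + 1*(exp(-4*I*pi/7) + exp(6*I*pi/7) + exp(4*I*pi/7))*conj(exp(-4*I*pi/7)) + 1*(exp(-4*I*pi/7) + exp(-6*I*pi/7) + exp(4*I*pi/7))*conj(exp(4*I*pi/7)) + 1*(exp(-4*I*pi/7) + exp(-2*I*pi/7) + exp(2*I*pi/7))*conj(exp(-2*I*pi/7)) + 1*(exp(-2*I*pi/7) + exp(-6*I*pi/7) + exp(6*I*pi/7))*conj(exp(6*I*pi/7))]
      = (1/7)[(3) + (1 + exp(-2*I*pi/7) + exp(-6*I*pi/7)) + (1 + exp(-4*I*pi/7) + exp(2*I*pi/7)) + (1 + exp(-4*I*pi/7) + exp(-6*I*pi/7)) + (1 + exp(6*I*pi/7) + exp(4*I*pi/7)) + (1 + exp(-2*I*pi/7) + exp(4*I*pi/7)) + (1 + exp(6*I*pi/7) + exp(2*I*pi/7))] = 7/7 = 1
  <chi_rho, chi_5> = (1/7)[1*(3)*conj(1) + 1*(exp(-6*I*pi/7) + exp(6*I*pi/7) + exp(2*I*pi/7))*conj(exp(-4*I*pi/7)) + 1*(exp(-2*I*pi/7) + exp(2*I*pi/7) + exp(4*I*pi/7))*conj(exp(6*I*pi/7)) + 1*(exp(-4*I*pi/7) + exp(6*I*pi/7) + exp(4*I*pi/7))*conj(exp(2*I*pi/7)) + 1*(exp(-4*I*pi/7) + exp(-6*I*pi/7) + exp(4*I*pi/7))*conj(exp(-2*I*pi/7)) + 1*(exp(-4*I*pi/7) + exp(-2*I*pi/7) + exp(2*I*pi/7))*conj(exp(-6*I*pi/7)) + 1*(exp(-2*I*pi/7) + exp(-6*I*pi/7) + exp(6*I*pi/7))*conj(exp(4*I*pi/7))]
      = (1/7)[(3) + (exp(-4*I*pi/7) + exp(-2*I*pi/7) + exp(6*I*pi/7)) + (exp(-4*I*pi/7) + exp(-2*I*pi/7) + exp(6*I*pi/7)) + (exp(-6*I*pi/7) + exp(2*I*pi/7) + exp(4*I*pi/7)) + (exp(-4*I*pi/7) + exp(-2*I*pi/7) + exp(6*I*pi/7)) + (exp(-6*I*pi/7) + exp(2*I*pi/7) + exp(4*I*pi/7)) + (exp(-6*I*pi/7) + exp(2*I*pi/7) + exp(4*I*pi/7))] = 0/7 = 0
  <chi_rho, chi_6> = (1/7)[1*(3)*conj(1) + 1*(exp(-6*I*pi/7) + exp(6*I*pi/7) + exp(2*I*pi/7))*conj(exp(-2*I*pi/7)) + 1*(exp(-2*I*pi/7) + exp(2*I*pi/7) + exp(4*I*pi/7))*conj(exp(-4*I*pi/7)) + 1*(exp(-4*I*pi/7) + exp(6*I*pi/7) + exp(4*I*pi/7))*conj(exp(-6*I*pi/7)) + 1*(exp(-4*I*pi/7) + exp(-6*I*pi/7) + exp(4*I*pi/7))*conj(exp(6*I*pi/7)) + 1*(exp(-4*I*pi/7) + exp(-2*I*pi/7) + exp(2*I*pi/7))*conj(exp(4*I*pi/7)) + 1*(exp(-2*I*pi/7) + exp(-6*I*pi/7) + exp(6*I*pi/7))*conj(exp(2*I*pi/7))]
      = (1/7)[(3) + (exp(-4*I*pi/7) + exp(-6*I*pi/7) + exp(4*I*pi/7)) + (exp(-6*I*pi/7) + exp(6*I*pi/7) + exp(2*I*pi/7)) + (exp(-4*I*pi/7) + exp(-2*I*pi/7) + exp(2*I*pi/7)) + (exp(-2*I*pi/7) + exp(2*I*pi/7) + exp(4*I*pi/7)) + (exp(-2*I*pi/7) + exp(-6*I*pi/7) + exp(6*I*pi/7)) + (exp(-4*I*pi/7) + exp(6*I*pi/7) + exp(4*I*pi/7))] = 0/7 = 0
(Exp terms are combined using exp(i*s)*conj(exp(i*t)) = exp(i*(s-t)), and sums of them are collapsed using the identity that for every m > 1 the m distinct m-th roots of unity sum to 0, e.g. 1 + exp(2*I*pi/3) + exp(-2*I*pi/3) = 0.)
Dimension check: dim(rho) = sum (mult * dim) = 0*1 + 1*1 + 0*1 + 1*1 + 1*1 + 0*1 + 0*1 = 3 = chi_rho(e) = 3.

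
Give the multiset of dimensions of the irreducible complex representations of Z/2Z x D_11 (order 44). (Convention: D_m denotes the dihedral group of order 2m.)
Dimensions: 1, 1, 1, 1, 2, 2, 2, 2, 2, 2, 2, 2, 2, 2

There are 14 irreducibles (= number of conjugacy classes). Their dimensions d_i satisfy sum d_i^2 = |G| = 44: 1 + 1 + 1 + 1 + 4 + 4 + 4 + 4 + 4 + 4 + 4 + 4 + 4 + 4 = 44. (For the product with Z/2Z: each of the 2 1-dim characters of Z/2Z tensors with each irrep of D_11, giving 2 copies of each D_11-dimension.)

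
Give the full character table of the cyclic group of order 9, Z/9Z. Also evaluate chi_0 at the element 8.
Character table of Z/9Z (irreps indexed chi_0,...,chi_8 with chi_k(m) = zeta_9^(k*m), zeta_9 = exp(2*pi*i/9)):
  irrep \ class  {0} (size 1)  {1} (size 1)    {2} (size 1)    {3} (size 1)    {4} (size 1)    {5} (size 1)    {6} (size 1)    {7} (size 1)    {8} (size 1)  
  chi_0          1             1               1               1               1               1               1               1               1             
  chi_1          1             exp(2*I*pi/9)   exp(4*I*pi/9)   exp(2*I*pi/3)   exp(8*I*pi/9)   exp(-8*I*pi/9)  exp(-2*I*pi/3)  exp(-4*I*pi/9)  exp(-2*I*pi/9)
  chi_2          1             exp(4*I*pi/9)   exp(8*I*pi/9)   exp(-2*I*pi/3)  exp(-2*I*pi/9)  exp(2*I*pi/9)   exp(2*I*pi/3)   exp(-8*I*pi/9)  exp(-4*I*pi/9)
  chi_3          1             exp(2*I*pi/3)   exp(-2*I*pi/3)  1               exp(2*I*pi/3)   exp(-2*I*pi/3)  1               exp(2*I*pi/3)   exp(-2*I*pi/3)
  chi_4          1             exp(8*I*pi/9)   exp(-2*I*pi/9)  exp(2*I*pi/3)   exp(-4*I*pi/9)  exp(4*I*pi/9)   exp(-2*I*pi/3)  exp(2*I*pi/9)   exp(-8*I*pi/9)
  chi_5          1             exp(-8*I*pi/9)  exp(2*I*pi/9)   exp(-2*I*pi/3)  exp(4*I*pi/9)   exp(-4*I*pi/9)  exp(2*I*pi/3)   exp(-2*I*pi/9)  exp(8*I*pi/9) 
  chi_6          1             exp(-2*I*pi/3)  exp(2*I*pi/3)   1               exp(-2*I*pi/3)  exp(2*I*pi/3)   1               exp(-2*I*pi/3)  exp(2*I*pi/3) 
  chi_7          1             exp(-4*I*pi/9)  exp(-8*I*pi/9)  exp(2*I*pi/3)   exp(2*I*pi/9)   exp(-2*I*pi/9)  exp(-2*I*pi/3)  exp(8*I*pi/9)   exp(4*I*pi/9) 
  chi_8          1             exp(-2*I*pi/9)  exp(-4*I*pi/9)  exp(-2*I*pi/3)  exp(-8*I*pi/9)  exp(8*I*pi/9)   exp(2*I*pi/3)   exp(4*I*pi/9)   exp(2*I*pi/9) 

Spot check: chi_0(8) = zeta_9^(0*8) = zeta_9^0 = 1.

Derivation: Z/9Z is abelian, so all 9 irreducible complex representations are 1-dimensional. They are given by chi_k(m) = zeta_9^(k*m) for k = 0,...,8. Row orthogonality: sum_m chi_k(m) conj(chi_l(m)) = 9 * [k = l].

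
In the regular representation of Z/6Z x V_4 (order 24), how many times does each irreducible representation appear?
Each irreducible V_i of dimension d_i appears with multiplicity d_i, i.e. rho_reg = (direct sum over all irreducibles V_i) d_i V_i. The irreducible dimensions for Z/6Z x V_4 are 1, 1, 1, 1, 1, 1, 1, 1, 1, 1, 1, 1, 1, 1, 1, 1, 1, 1, 1, 1, 1, 1, 1, 1: 24 irreducibles of dimension 1, each with multiplicity 1. Total dimension 24*1*1 = 24 = |G|.

Solution. General theorem: in the regular representation of a finite group G, each irreducible appears with multiplicity equal to its dimension. Check: dim(rho_reg) = sum d_i^2 = 1 + 1 + 1 + 1 + 1 + 1 + 1 + 1 + 1 + 1 + 1 + 1 + 1 + 1 + 1 + 1 + 1 + 1 + 1 + 1 + 1 + 1 + 1 + 1 = 24 = |G|.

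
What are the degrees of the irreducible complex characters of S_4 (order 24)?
Dimensions: 1, 1, 2, 3, 3

Solution. There are 5 irreducibles (= number of conjugacy classes). Their dimensions d_i satisfy sum d_i^2 = |G| = 24: 1 + 1 + 4 + 9 + 9 = 24.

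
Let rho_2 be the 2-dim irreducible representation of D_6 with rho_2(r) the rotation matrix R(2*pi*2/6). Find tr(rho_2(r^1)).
chi_{rho_2}(r^1) = 2*cos(2*pi*2*1/6) = -1

Reasoning: rho_2(r^1) is rotation by angle 2*pi*2*1/6, whose trace is 2*cos(2*pi*2*1/6) = -1.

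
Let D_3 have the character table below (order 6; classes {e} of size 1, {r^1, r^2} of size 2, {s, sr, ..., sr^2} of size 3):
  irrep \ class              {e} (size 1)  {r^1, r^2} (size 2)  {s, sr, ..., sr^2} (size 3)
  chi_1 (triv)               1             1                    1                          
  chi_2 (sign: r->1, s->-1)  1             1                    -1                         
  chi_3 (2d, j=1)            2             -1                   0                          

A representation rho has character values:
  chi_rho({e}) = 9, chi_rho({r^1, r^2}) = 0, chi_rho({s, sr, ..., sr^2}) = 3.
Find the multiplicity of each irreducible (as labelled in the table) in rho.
Multiplicities: chi_1: 3, chi_2: 0, chi_3: 3.

Justification: Use <chi_rho, chi> = (1/|G|) sum_C |C| * chi_rho(C) * conj(chi(C)) with |G| = 6 for each irreducible chi in the table:
  <chi_rho, chi_1> = (1/6)[1*(9)*conj(1) + 2*(0)*conj(1) + 3*(3)*conj(1)]
      = (1/6)[(9) + (0) + (9)] = 18/6 = 3
  <chi_rho, chi_2> = (1/6)[1*(9)*conj(1) + 2*(0)*conj(1) + 3*(3)*conj(-1)]
      = (1/6)[(9) + (0) + (-9)] = 0/6 = 0
  <chi_rho, chi_3> = (1/6)[1*(9)*conj(2) + 2*(0)*conj(-1) + 3*(3)*conj(0)]
      = (1/6)[(18) + (0) + (0)] = 18/6 = 3
Dimension check: dim(rho) = sum (mult * dim) = 3*1 + 0*1 + 3*2 = 9 = chi_rho(e) = 9.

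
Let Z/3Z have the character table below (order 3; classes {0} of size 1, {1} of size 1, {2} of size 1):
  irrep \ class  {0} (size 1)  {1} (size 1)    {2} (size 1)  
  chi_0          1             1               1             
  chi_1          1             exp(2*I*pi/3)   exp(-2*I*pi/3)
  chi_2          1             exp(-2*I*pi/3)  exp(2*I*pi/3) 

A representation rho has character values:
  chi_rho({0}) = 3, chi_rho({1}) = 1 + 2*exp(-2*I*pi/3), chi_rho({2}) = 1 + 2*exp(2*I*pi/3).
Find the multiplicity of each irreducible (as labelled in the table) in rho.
Multiplicities: chi_0: 1, chi_1: 0, chi_2: 2.

Justification: Use <chi_rho, chi> = (1/|G|) sum_C |C| * chi_rho(C) * conj(chi(C)) with |G| = 3 for each irreducible chi in the table:
  <chi_rho, chi_0> = (1/3)[1*(3)*conj(1) + 1*(1 + 2*exp(-2*I*pi/3))*conj(1) + 1*(1 + 2*exp(2*I*pi/3))*conj(1)]
      = (1/3)[(3) + (1 + 2*exp(-2*I*pi/3)) + (1 + 2*exp(2*I*pi/3))] = 3/3 = 1
  <chi_rho, chi_1> = (1/3)[1*(3)*conj(1) + 1*(1 + 2*exp(-2*I*pi/3))*conj(exp(2*I*pi/3)) + 1*(1 + 2*exp(2*I*pi/3))*conj(exp(-2*I*pi/3))]
      = (1/3)[(3) + (exp(-2*I*pi/3) + 2*exp(2*I*pi/3)) + (2*exp(-2*I*pi/3) + exp(2*I*pi/3))] = 0/3 = 0
  <chi_rho, chi_2> = (1/3)[1*(3)*conj(1) + 1*(1 + 2*exp(-2*I*pi/3))*conj(exp(-2*I*pi/3)) + 1*(1 + 2*exp(2*I*pi/3))*conj(exp(2*I*pi/3))]
      = (1/3)[(3) + (2 + exp(2*I*pi/3)) + (2 + exp(-2*I*pi/3))] = 6/3 = 2
(Exp terms are combined using exp(i*s)*conj(exp(i*t)) = exp(i*(s-t)), and sums of them are collapsed using the identity that for every m > 1 the m distinct m-th roots of unity sum to 0, e.g. 1 + exp(2*I*pi/3) + exp(-2*I*pi/3) = 0.)
Dimension check: dim(rho) = sum (mult * dim) = 1*1 + 0*1 + 2*1 = 3 = chi_rho(e) = 3.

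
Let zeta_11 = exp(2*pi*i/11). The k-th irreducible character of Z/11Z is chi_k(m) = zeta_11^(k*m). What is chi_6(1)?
chi_6(1) = zeta_11^6 = exp(-10*I*pi/11)

Why: chi_6(1) = zeta_11^(6*1) = zeta_11^6. Since zeta_11^11 = 1, this equals zeta_11^6 = exp(2*pi*i*6/11) = exp(-10*I*pi/11).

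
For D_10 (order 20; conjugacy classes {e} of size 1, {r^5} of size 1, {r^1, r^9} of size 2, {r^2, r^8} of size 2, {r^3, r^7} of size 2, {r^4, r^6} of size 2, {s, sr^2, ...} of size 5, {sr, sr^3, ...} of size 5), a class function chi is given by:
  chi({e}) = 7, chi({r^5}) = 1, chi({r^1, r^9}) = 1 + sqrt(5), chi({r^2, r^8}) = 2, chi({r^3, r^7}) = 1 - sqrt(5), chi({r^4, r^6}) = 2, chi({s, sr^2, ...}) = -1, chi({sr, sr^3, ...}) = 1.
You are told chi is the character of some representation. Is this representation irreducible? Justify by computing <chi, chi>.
Not irreducible (reducible): <chi, chi> = 5 > 1.

Justification: <chi, chi> = (1/|G|) sum_C |C| * |chi(C)|^2 = (1/20)[1*|7|^2 + 1*|1|^2 + 2*|1 + sqrt(5)|^2 + 2*|2|^2 + 2*|1 - sqrt(5)|^2 + 2*|2|^2 + 5*|-1|^2 + 5*|1|^2]
  = (1/20)[(49) + (1) + (4*sqrt(5) + 12) + (8) + (12 - 4*sqrt(5)) + (8) + (5) + (5)] = 100/20 = 5.
A character is irreducible iff <chi, chi> = 1, so this representation is reducible.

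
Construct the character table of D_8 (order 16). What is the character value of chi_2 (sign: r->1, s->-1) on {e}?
Conjugacy classes: {e} of size 1, {r^4} of size 1, {r^1, r^7} of size 2, {r^2, r^6} of size 2, {r^3, r^5} of size 2, {s, sr^2, ...} of size 4, {sr, sr^3, ...} of size 4.
Character table:
  irrep \ class              {e} (size 1)  {r^4} (size 1)  {r^1, r^7} (size 2)  {r^2, r^6} (size 2)  {r^3, r^5} (size 2)  {s, sr^2, ...} (size 4)  {sr, sr^3, ...} (size 4)
  chi_1 (triv)               1             1               1                    1                    1                    1                        1                       
  chi_2 (sign: r->1, s->-1)  1             1               1                    1                    1                    -1                       -1                      
  chi_3 (r->-1, s->1)        1             1               -1                   1                    -1                   1                        -1                      
  chi_4 (r->-1, s->-1)       1             1               -1                   1                    -1                   -1                       1                       
  chi_5 (2d, j=1)            2             -2              sqrt(2)              0                    -sqrt(2)             0                        0                       
  chi_6 (2d, j=2)            2             2               0                    -2                   0                    0                        0                       
  chi_7 (2d, j=3)            2             -2              -sqrt(2)             0                    sqrt(2)              0                        0                       

Spot check: chi_2 (sign: r->1, s->-1) on {e} = 1.

Explanation: D_8 has order 2*8 = 16 with 7 conjugacy classes, hence 7 irreducibles. Sum of squared dims 1 + 1 + 1 + 1 + 4 + 4 + 4 = 16 = |G|. Linear characters come from the abelianisation; the 2-dimensional irreps have character r^k -> 2*cos(2*pi*j*k/8), reflections -> 0.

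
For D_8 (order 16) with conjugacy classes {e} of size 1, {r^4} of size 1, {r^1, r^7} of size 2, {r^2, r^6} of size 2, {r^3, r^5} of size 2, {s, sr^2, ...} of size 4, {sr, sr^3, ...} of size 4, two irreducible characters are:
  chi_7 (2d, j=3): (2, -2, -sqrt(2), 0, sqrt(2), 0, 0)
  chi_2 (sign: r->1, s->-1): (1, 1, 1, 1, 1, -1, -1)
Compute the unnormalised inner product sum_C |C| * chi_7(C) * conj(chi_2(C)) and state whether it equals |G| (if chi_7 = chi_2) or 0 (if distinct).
Sum = 0; so <chi_7, chi_2> = 0 (distinct irreducibles are orthogonal).

Explanation: Compute term by term over conjugacy classes (|C| * chi_7(C) * conj(chi_2(C))):
  1*(2)*conj(1) + 1*(-2)*conj(1) + 2*(-sqrt(2))*conj(1) + 2*(0)*conj(1) + 2*(sqrt(2))*conj(1) + 4*(0)*conj(-1) + 4*(0)*conj(-1)
  = (2) + (-2) + (-2*sqrt(2)) + (0) + (2*sqrt(2)) + (0) + (0)
  = 0.
Dividing by |G| = 16 gives 0/16 = 0, matching the row-orthogonality relation <chi_7, chi_2> = [chi_7 = chi_2].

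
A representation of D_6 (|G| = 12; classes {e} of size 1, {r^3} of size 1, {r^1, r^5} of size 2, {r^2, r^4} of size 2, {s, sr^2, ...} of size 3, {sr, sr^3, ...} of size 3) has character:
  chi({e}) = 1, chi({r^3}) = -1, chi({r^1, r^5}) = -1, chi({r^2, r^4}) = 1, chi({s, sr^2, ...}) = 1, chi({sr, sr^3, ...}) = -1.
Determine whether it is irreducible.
Irreducible: <chi, chi> = 1.

<chi, chi> = (1/|G|) sum_C |C| * |chi(C)|^2 = (1/12)[1*|1|^2 + 1*|-1|^2 + 2*|-1|^2 + 2*|1|^2 + 3*|1|^2 + 3*|-1|^2]
  = (1/12)[(1) + (1) + (2) + (2) + (3) + (3)] = 12/12 = 1.
A character is irreducible iff <chi, chi> = 1, so this representation is irreducible.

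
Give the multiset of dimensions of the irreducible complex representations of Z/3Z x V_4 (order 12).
Dimensions: 1, 1, 1, 1, 1, 1, 1, 1, 1, 1, 1, 1

Why: There are 12 irreducibles (= number of conjugacy classes). Their dimensions d_i satisfy sum d_i^2 = |G| = 12: 1 + 1 + 1 + 1 + 1 + 1 + 1 + 1 + 1 + 1 + 1 + 1 = 12. (For the product with Z/3Z: each of the 3 1-dim characters of Z/3Z tensors with each irrep of V_4, giving 3 copies of each V_4-dimension.)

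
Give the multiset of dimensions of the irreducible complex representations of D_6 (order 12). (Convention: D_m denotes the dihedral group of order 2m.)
Dimensions: 1, 1, 1, 1, 2, 2

Working: There are 6 irreducibles (= number of conjugacy classes). Their dimensions d_i satisfy sum d_i^2 = |G| = 12: 1 + 1 + 1 + 1 + 4 + 4 = 12.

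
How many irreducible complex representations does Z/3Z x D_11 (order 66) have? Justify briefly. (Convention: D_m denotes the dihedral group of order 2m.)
21

Reasoning: The number of irreducible complex representations of a finite group equals its number of conjugacy classes. For a direct product, #classes(G x H) = #classes(G) * #classes(H). Z/3Z has 3 classes (abelian), D_11 has 7 classes, so 3 * 7 = 21, so Z/3Z x D_11 (order 66) has exactly 21 irreducible complex representations.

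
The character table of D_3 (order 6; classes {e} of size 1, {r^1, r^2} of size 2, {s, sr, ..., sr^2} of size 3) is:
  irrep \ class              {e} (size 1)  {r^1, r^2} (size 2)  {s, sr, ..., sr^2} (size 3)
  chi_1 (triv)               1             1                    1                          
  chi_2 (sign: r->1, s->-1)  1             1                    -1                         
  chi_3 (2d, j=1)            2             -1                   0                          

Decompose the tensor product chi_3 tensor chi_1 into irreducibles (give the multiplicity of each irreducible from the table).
chi_3 tensor chi_1 = chi_3 (all other irreducibles have multiplicity 0).

Working: The character of a tensor product is the pointwise product (chi_3 * chi_1)(C) = chi_3(C) * chi_1(C):
  {e}: (2)*(1), {r^1, r^2}: (-1)*(1), {s, sr, ..., sr^2}: (0)*(1)
so (chi_3 * chi_1) takes values
  {e} -> 2, {r^1, r^2} -> -1, {s, sr, ..., sr^2} -> 0.
Now take the inner product of this character with each irreducible chi from the table, <chi_3*chi_1, chi> = (1/6) sum_C |C| (chi_3*chi_1)(C) conj(chi(C)):
  <chi_3*chi_1, chi_1> = (1/6)[1*(2)*conj(1) + 2*(-1)*conj(1) + 3*(0)*conj(1)]
      = (1/6)[(2) + (-2) + (0)] = 0/6 = 0
  <chi_3*chi_1, chi_2> = (1/6)[1*(2)*conj(1) + 2*(-1)*conj(1) + 3*(0)*conj(-1)]
      = (1/6)[(2) + (-2) + (0)] = 0/6 = 0
  <chi_3*chi_1, chi_3> = (1/6)[1*(2)*conj(2) + 2*(-1)*conj(-1) + 3*(0)*conj(0)]
      = (1/6)[(4) + (2) + (0)] = 6/6 = 1
Hence the multiplicities are chi_3: 1. Dimension check: dim(chi_3)*dim(chi_1) = 2*1 = 2 and sum (mult * dim) = 1*2 = 2.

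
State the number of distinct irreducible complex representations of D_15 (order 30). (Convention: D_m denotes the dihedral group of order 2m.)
9

Argument: The number of irreducible complex representations of a finite group equals its number of conjugacy classes. D_15 has 9 conjugacy classes ((n+3)/2 for n odd), so D_15 (order 30) has exactly 9 irreducible complex representations.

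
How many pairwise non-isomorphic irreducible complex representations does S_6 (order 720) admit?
11

Solution. The number of irreducible complex representations of a finite group equals its number of conjugacy classes. Conjugacy classes in S_6 correspond to cycle types, i.e. partitions of 6; there are p(6) = 11 of them, so S_6 (order 720) has exactly 11 irreducible complex representations.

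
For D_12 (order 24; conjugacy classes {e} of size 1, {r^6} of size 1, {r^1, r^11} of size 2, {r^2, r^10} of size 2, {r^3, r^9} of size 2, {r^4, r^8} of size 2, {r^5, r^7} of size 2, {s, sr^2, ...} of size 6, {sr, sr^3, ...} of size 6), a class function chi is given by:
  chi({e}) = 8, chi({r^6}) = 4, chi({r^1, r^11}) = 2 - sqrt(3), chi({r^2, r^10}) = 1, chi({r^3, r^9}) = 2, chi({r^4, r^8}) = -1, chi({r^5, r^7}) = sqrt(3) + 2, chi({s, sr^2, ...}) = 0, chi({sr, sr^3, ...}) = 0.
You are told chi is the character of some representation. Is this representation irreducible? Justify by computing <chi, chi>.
Not irreducible (reducible): <chi, chi> = 5 > 1.

Solution. <chi, chi> = (1/|G|) sum_C |C| * |chi(C)|^2 = (1/24)[1*|8|^2 + 1*|4|^2 + 2*|2 - sqrt(3)|^2 + 2*|1|^2 + 2*|2|^2 + 2*|-1|^2 + 2*|sqrt(3) + 2|^2 + 6*|0|^2 + 6*|0|^2]
  = (1/24)[(64) + (16) + (14 - 8*sqrt(3)) + (2) + (8) + (2) + (8*sqrt(3) + 14) + (0) + (0)] = 120/24 = 5.
A character is irreducible iff <chi, chi> = 1, so this representation is reducible.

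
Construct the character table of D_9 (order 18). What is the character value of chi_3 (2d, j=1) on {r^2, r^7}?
Conjugacy classes: {e} of size 1, {r^1, r^8} of size 2, {r^2, r^7} of size 2, {r^3, r^6} of size 2, {r^4, r^5} of size 2, {s, sr, ..., sr^8} of size 9.
Character table:
  irrep \ class              {e} (size 1)  {r^1, r^8} (size 2)  {r^2, r^7} (size 2)  {r^3, r^6} (size 2)  {r^4, r^5} (size 2)  {s, sr, ..., sr^8} (size 9)
  chi_1 (triv)               1             1                    1                    1                    1                    1                          
  chi_2 (sign: r->1, s->-1)  1             1                    1                    1                    1                    -1                         
  chi_3 (2d, j=1)            2             2*cos(2*pi/9)        2*cos(4*pi/9)        -1                   -2*cos(pi/9)         0                          
  chi_4 (2d, j=2)            2             2*cos(4*pi/9)        -2*cos(pi/9)         -1                   2*cos(2*pi/9)        0                          
  chi_5 (2d, j=3)            2             -1                   -1                   2                    -1                   0                          
  chi_6 (2d, j=4)            2             -2*cos(pi/9)         2*cos(2*pi/9)        -1                   2*cos(4*pi/9)        0                          

Spot check: chi_3 (2d, j=1) on {r^2, r^7} = 2*cos(4*pi/9).

Solution. D_9 has order 2*9 = 18 with 6 conjugacy classes, hence 6 irreducibles. Sum of squared dims 1 + 1 + 4 + 4 + 4 + 4 = 18 = |G|. Linear characters come from the abelianisation; the 2-dimensional irreps have character r^k -> 2*cos(2*pi*j*k/9), reflections -> 0.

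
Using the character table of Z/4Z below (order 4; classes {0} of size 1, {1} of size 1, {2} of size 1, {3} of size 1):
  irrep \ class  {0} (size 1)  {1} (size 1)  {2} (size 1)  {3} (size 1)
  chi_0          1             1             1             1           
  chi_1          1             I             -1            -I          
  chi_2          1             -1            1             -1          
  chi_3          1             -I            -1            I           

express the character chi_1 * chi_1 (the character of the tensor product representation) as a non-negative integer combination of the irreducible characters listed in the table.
chi_1 tensor chi_1 = chi_2 (all other irreducibles have multiplicity 0).

Argument: The character of a tensor product is the pointwise product (chi_1 * chi_1)(C) = chi_1(C) * chi_1(C):
  {0}: (1)*(1), {1}: (I)*(I), {2}: (-1)*(-1), {3}: (-I)*(-I)
so (chi_1 * chi_1) takes values
  {0} -> 1, {1} -> -1, {2} -> 1, {3} -> -1.
Now take the inner product of this character with each irreducible chi from the table, <chi_1*chi_1, chi> = (1/4) sum_C |C| (chi_1*chi_1)(C) conj(chi(C)):
  <chi_1*chi_1, chi_0> = (1/4)[1*(1)*conj(1) + 1*(-1)*conj(1) + 1*(1)*conj(1) + 1*(-1)*conj(1)]
      = (1/4)[(1) + (-1) + (1) + (-1)] = 0/4 = 0
  <chi_1*chi_1, chi_1> = (1/4)[1*(1)*conj(1) + 1*(-1)*conj(I) + 1*(1)*conj(-1) + 1*(-1)*conj(-I)]
      = (1/4)[(1) + (I) + (-1) + (-I)] = 0/4 = 0
  <chi_1*chi_1, chi_2> = (1/4)[1*(1)*conj(1) + 1*(-1)*conj(-1) + 1*(1)*conj(1) + 1*(-1)*conj(-1)]
      = (1/4)[(1) + (1) + (1) + (1)] = 4/4 = 1
  <chi_1*chi_1, chi_3> = (1/4)[1*(1)*conj(1) + 1*(-1)*conj(-I) + 1*(1)*conj(-1) + 1*(-1)*conj(I)]
      = (1/4)[(1) + (-I) + (-1) + (I)] = 0/4 = 0
(Exp terms are combined using exp(i*s)*conj(exp(i*t)) = exp(i*(s-t)), and sums of them are collapsed using the identity that for every m > 1 the m distinct m-th roots of unity sum to 0, e.g. 1 + exp(2*I*pi/3) + exp(-2*I*pi/3) = 0.)
Hence the multiplicities are chi_2: 1. Dimension check: dim(chi_1)*dim(chi_1) = 1*1 = 1 and sum (mult * dim) = 1*1 = 1.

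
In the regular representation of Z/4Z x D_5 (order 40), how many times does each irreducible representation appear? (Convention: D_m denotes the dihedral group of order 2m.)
Each irreducible V_i of dimension d_i appears with multiplicity d_i, i.e. rho_reg = (direct sum over all irreducibles V_i) d_i V_i. The irreducible dimensions for Z/4Z x D_5 are 1, 1, 1, 1, 1, 1, 1, 1, 2, 2, 2, 2, 2, 2, 2, 2: 8 irreducibles of dimension 1, each with multiplicity 1; 8 irreducibles of dimension 2, each with multiplicity 2. Total dimension 8*1*1 + 8*2*2 = 40 = |G|.

Working: General theorem: in the regular representation of a finite group G, each irreducible appears with multiplicity equal to its dimension. Check: dim(rho_reg) = sum d_i^2 = 1 + 1 + 1 + 1 + 1 + 1 + 1 + 1 + 4 + 4 + 4 + 4 + 4 + 4 + 4 + 4 = 40 = |G|.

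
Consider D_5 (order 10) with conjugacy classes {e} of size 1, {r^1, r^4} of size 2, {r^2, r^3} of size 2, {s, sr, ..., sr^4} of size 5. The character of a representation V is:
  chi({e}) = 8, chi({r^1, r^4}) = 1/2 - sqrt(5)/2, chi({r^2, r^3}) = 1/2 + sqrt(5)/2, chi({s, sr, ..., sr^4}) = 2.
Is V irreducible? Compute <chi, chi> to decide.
Not irreducible (reducible): <chi, chi> = 9 > 1.

<chi, chi> = (1/|G|) sum_C |C| * |chi(C)|^2 = (1/10)[1*|8|^2 + 2*|1/2 - sqrt(5)/2|^2 + 2*|1/2 + sqrt(5)/2|^2 + 5*|2|^2]
  = (1/10)[(64) + (3 - sqrt(5)) + (sqrt(5) + 3) + (20)] = 90/10 = 9.
A character is irreducible iff <chi, chi> = 1, so this representation is reducible.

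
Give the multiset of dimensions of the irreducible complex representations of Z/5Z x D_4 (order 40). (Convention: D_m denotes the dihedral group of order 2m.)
Dimensions: 1, 1, 1, 1, 1, 1, 1, 1, 1, 1, 1, 1, 1, 1, 1, 1, 1, 1, 1, 1, 2, 2, 2, 2, 2

Argument: There are 25 irreducibles (= number of conjugacy classes). Their dimensions d_i satisfy sum d_i^2 = |G| = 40: 1 + 1 + 1 + 1 + 1 + 1 + 1 + 1 + 1 + 1 + 1 + 1 + 1 + 1 + 1 + 1 + 1 + 1 + 1 + 1 + 4 + 4 + 4 + 4 + 4 = 40. (For the product with Z/5Z: each of the 5 1-dim characters of Z/5Z tensors with each irrep of D_4, giving 5 copies of each D_4-dimension.)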